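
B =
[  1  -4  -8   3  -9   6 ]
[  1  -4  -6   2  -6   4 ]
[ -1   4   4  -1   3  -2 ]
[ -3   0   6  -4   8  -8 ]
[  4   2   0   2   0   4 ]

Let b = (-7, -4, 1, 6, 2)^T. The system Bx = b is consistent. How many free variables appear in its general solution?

3

Row reduce the augmented matrix [B | b].
R2 ← R2 − R1: [0, 0, 2, -1, 3, -2, 3]
R3 ← R3 + R1: [0, 0, -4, 2, -6, 4, -6]
R4 ← R4 + (3)·R1: [0, -12, -18, 5, -19, 10, -15]
R5 ← R5 − (4)·R1: [0, 18, 32, -10, 36, -20, 30]
Swap R2 ↔ R4
R5 ← R5 + (3/2)·R2: [0, 0, 5, -5/2, 15/2, -5, 15/2]
R4 ← R4 + (1/2)·R3: [0, 0, 0, 0, 0, 0, 0]
R5 ← R5 + (5/4)·R3: [0, 0, 0, 0, 0, 0, 0]
The echelon form has 3 nonzero rows, and every pivot lies in the first 6 columns, so rank(B) = rank([B|b]) = 3.
The system is consistent.
Free variables = (unknowns) − (rank) = 6 − 3 = 3.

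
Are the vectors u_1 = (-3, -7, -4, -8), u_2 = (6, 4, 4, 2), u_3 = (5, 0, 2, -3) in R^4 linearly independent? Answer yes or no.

no

Form the matrix with these vectors as rows and row reduce.
R2 ← R2 + (2)·R1: [0, -10, -4, -14]
R3 ← R3 + (5/3)·R1: [0, -35/3, -14/3, -49/3]
R3 ← R3 − (7/6)·R2: [0, 0, 0, 0]
2 nonzero rows, so the 3 vectors span a space of dimension 2.
Since 2 < 3, the vectors are linearly dependent.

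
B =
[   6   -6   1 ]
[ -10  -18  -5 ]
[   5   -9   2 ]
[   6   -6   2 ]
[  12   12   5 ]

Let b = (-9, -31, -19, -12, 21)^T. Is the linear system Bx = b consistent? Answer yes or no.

Row reduce the augmented matrix [B | b].
R2 ← R2 + (5/3)·R1: [0, -28, -10/3, -46]
R3 ← R3 − (5/6)·R1: [0, -4, 7/6, -23/2]
R4 ← R4 − R1: [0, 0, 1, -3]
R5 ← R5 − (2)·R1: [0, 24, 3, 39]
R3 ← R3 − (1/7)·R2: [0, 0, 23/14, -69/14]
R5 ← R5 + (6/7)·R2: [0, 0, 1/7, -3/7]
R4 ← R4 − (14/23)·R3: [0, 0, 0, 0]
R5 ← R5 − (2/23)·R3: [0, 0, 0, 0]
The echelon form has 3 nonzero rows, and every pivot lies in the first 3 columns, so rank(B) = rank([B|b]) = 3.
The system is consistent.

yes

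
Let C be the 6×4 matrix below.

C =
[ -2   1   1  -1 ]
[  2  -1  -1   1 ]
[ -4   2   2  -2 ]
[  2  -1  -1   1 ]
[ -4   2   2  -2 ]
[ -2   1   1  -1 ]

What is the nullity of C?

Row reduce to echelon form.
R2 ← R2 + R1: [0, 0, 0, 0]
R3 ← R3 − (2)·R1: [0, 0, 0, 0]
R4 ← R4 + R1: [0, 0, 0, 0]
R5 ← R5 − (2)·R1: [0, 0, 0, 0]
R6 ← R6 − R1: [0, 0, 0, 0]
1 nonzero row, so rank(C) = 1.
C has 4 columns; by rank–nullity, nullity = 4 − 1 = 3.

3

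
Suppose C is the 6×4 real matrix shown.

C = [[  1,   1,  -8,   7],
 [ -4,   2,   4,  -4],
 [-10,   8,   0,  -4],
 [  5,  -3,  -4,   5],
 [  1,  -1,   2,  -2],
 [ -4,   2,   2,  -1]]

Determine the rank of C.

3

Row reduce to echelon form.
R2 ← R2 + (4)·R1: [0, 6, -28, 24]
R3 ← R3 + (10)·R1: [0, 18, -80, 66]
R4 ← R4 − (5)·R1: [0, -8, 36, -30]
R5 ← R5 − R1: [0, -2, 10, -9]
R6 ← R6 + (4)·R1: [0, 6, -30, 27]
R3 ← R3 − (3)·R2: [0, 0, 4, -6]
R4 ← R4 + (4/3)·R2: [0, 0, -4/3, 2]
R5 ← R5 + (1/3)·R2: [0, 0, 2/3, -1]
R6 ← R6 − R2: [0, 0, -2, 3]
R4 ← R4 + (1/3)·R3: [0, 0, 0, 0]
R5 ← R5 − (1/6)·R3: [0, 0, 0, 0]
R6 ← R6 + (1/2)·R3: [0, 0, 0, 0]
Echelon form has 3 nonzero rows, so rank(C) = 3.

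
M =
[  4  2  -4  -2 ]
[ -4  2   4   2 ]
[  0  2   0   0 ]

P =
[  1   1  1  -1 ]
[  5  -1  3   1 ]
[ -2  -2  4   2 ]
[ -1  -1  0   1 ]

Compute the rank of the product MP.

2

First compute MP:
[[ 24,  12,  -6, -12],
 [ -4, -16,  18,  16],
 [ 10,  -2,   6,   2]]
Now row reduce the product.
R2 ← R2 + (1/6)·R1: [0, -14, 17, 14]
R3 ← R3 − (5/12)·R1: [0, -7, 17/2, 7]
R3 ← R3 − (1/2)·R2: [0, 0, 0, 0]
2 nonzero rows, so rank(MP) = 2.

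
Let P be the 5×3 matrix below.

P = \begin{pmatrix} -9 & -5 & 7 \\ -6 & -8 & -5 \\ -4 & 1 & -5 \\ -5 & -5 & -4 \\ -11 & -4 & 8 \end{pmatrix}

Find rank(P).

Row reduce to echelon form.
R2 ← R2 − (2/3)·R1: [0, -14/3, -29/3]
R3 ← R3 − (4/9)·R1: [0, 29/9, -73/9]
R4 ← R4 − (5/9)·R1: [0, -20/9, -71/9]
R5 ← R5 − (11/9)·R1: [0, 19/9, -5/9]
R3 ← R3 + (29/42)·R2: [0, 0, -207/14]
R4 ← R4 − (10/21)·R2: [0, 0, -23/7]
R5 ← R5 + (19/42)·R2: [0, 0, -69/14]
R4 ← R4 − (2/9)·R3: [0, 0, 0]
R5 ← R5 − (1/3)·R3: [0, 0, 0]
Echelon form has 3 nonzero rows, so rank(P) = 3.

3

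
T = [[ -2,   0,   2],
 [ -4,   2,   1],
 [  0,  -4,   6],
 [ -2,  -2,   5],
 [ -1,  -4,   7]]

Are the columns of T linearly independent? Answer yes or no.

no

Row reduce T to echelon form.
R2 ← R2 − (2)·R1: [0, 2, -3]
R4 ← R4 − R1: [0, -2, 3]
R5 ← R5 − (1/2)·R1: [0, -4, 6]
R3 ← R3 + (2)·R2: [0, 0, 0]
R4 ← R4 + R2: [0, 0, 0]
R5 ← R5 + (2)·R2: [0, 0, 0]
2 pivots among 3 columns.
Only 2 < 3 pivot columns, so the columns are linearly dependent.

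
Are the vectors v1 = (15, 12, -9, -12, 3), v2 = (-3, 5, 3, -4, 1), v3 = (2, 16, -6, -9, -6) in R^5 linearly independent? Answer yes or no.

yes

Form the matrix with these vectors as rows and row reduce.
R2 ← R2 + (1/5)·R1: [0, 37/5, 6/5, -32/5, 8/5]
R3 ← R3 − (2/15)·R1: [0, 72/5, -24/5, -37/5, -32/5]
R3 ← R3 − (72/37)·R2: [0, 0, -264/37, 187/37, -352/37]
3 nonzero rows, so the 3 vectors span a space of dimension 3.
Since 3 = 3, the vectors are linearly independent.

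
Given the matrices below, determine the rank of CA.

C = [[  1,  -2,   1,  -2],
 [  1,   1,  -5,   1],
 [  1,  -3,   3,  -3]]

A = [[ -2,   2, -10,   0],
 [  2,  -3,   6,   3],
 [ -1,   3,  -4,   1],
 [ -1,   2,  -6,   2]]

First compute CA:
[[ -5,   7, -14,  -9],
 [  4, -14,  10,   0],
 [ -8,  14, -22, -12]]
Now row reduce the product.
R2 ← R2 + (4/5)·R1: [0, -42/5, -6/5, -36/5]
R3 ← R3 − (8/5)·R1: [0, 14/5, 2/5, 12/5]
R3 ← R3 + (1/3)·R2: [0, 0, 0, 0]
2 nonzero rows, so rank(CA) = 2.

2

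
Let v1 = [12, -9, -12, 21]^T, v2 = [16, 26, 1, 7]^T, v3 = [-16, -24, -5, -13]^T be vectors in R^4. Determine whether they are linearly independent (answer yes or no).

Form the matrix with these vectors as rows and row reduce.
R2 ← R2 − (4/3)·R1: [0, 38, 17, -21]
R3 ← R3 + (4/3)·R1: [0, -36, -21, 15]
R3 ← R3 + (18/19)·R2: [0, 0, -93/19, -93/19]
3 nonzero rows, so the 3 vectors span a space of dimension 3.
Since 3 = 3, the vectors are linearly independent.

yes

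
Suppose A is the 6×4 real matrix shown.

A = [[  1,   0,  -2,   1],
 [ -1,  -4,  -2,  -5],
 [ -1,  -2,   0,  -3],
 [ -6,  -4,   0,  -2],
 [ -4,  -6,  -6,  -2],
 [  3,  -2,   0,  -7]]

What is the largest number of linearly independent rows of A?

Row reduce to echelon form.
R2 ← R2 + R1: [0, -4, -4, -4]
R3 ← R3 + R1: [0, -2, -2, -2]
R4 ← R4 + (6)·R1: [0, -4, -12, 4]
R5 ← R5 + (4)·R1: [0, -6, -14, 2]
R6 ← R6 − (3)·R1: [0, -2, 6, -10]
R3 ← R3 − (1/2)·R2: [0, 0, 0, 0]
R4 ← R4 − R2: [0, 0, -8, 8]
R5 ← R5 − (3/2)·R2: [0, 0, -8, 8]
R6 ← R6 − (1/2)·R2: [0, 0, 8, -8]
Swap R3 ↔ R4
R5 ← R5 − R3: [0, 0, 0, 0]
R6 ← R6 + R3: [0, 0, 0, 0]
Echelon form has 3 nonzero rows, so rank(A) = 3.
The rank gives the maximum number of linearly independent rows: 3.

3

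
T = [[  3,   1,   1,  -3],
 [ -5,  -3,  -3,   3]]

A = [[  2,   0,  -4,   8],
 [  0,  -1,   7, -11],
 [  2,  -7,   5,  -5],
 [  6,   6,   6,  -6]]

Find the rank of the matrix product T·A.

First compute TA:
[[-10, -26, -18,  26],
 [  2,  42,   2, -10]]
Now row reduce the product.
R2 ← R2 + (1/5)·R1: [0, 184/5, -8/5, -24/5]
2 nonzero rows, so rank(TA) = 2.

2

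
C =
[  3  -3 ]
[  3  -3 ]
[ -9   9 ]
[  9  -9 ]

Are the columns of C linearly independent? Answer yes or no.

Row reduce C to echelon form.
R2 ← R2 − R1: [0, 0]
R3 ← R3 + (3)·R1: [0, 0]
R4 ← R4 − (3)·R1: [0, 0]
1 pivot among 2 columns.
Only 1 < 2 pivot columns, so the columns are linearly dependent.

no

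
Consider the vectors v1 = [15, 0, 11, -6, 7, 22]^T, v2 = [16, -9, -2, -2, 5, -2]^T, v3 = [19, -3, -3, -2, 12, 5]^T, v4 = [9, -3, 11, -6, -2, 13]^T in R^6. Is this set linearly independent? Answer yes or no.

Form the matrix with these vectors as rows and row reduce.
R2 ← R2 − (16/15)·R1: [0, -9, -206/15, 22/5, -37/15, -382/15]
R3 ← R3 − (19/15)·R1: [0, -3, -254/15, 28/5, 47/15, -343/15]
R4 ← R4 − (3/5)·R1: [0, -3, 22/5, -12/5, -31/5, -1/5]
R3 ← R3 − (1/3)·R2: [0, 0, -556/45, 62/15, 178/45, -647/45]
R4 ← R4 − (1/3)·R2: [0, 0, 404/45, -58/15, -242/45, 373/45]
R4 ← R4 + (101/139)·R3: [0, 0, 0, -120/139, -348/139, -300/139]
4 nonzero rows, so the 4 vectors span a space of dimension 4.
Since 4 = 4, the vectors are linearly independent.

yes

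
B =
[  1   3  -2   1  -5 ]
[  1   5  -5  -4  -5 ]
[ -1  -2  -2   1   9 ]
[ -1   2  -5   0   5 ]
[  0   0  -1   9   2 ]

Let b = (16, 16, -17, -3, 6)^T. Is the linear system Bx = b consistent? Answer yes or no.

yes

Row reduce the augmented matrix [B | b].
R2 ← R2 − R1: [0, 2, -3, -5, 0, 0]
R3 ← R3 + R1: [0, 1, -4, 2, 4, -1]
R4 ← R4 + R1: [0, 5, -7, 1, 0, 13]
R3 ← R3 − (1/2)·R2: [0, 0, -5/2, 9/2, 4, -1]
R4 ← R4 − (5/2)·R2: [0, 0, 1/2, 27/2, 0, 13]
R4 ← R4 + (1/5)·R3: [0, 0, 0, 72/5, 4/5, 64/5]
R5 ← R5 − (2/5)·R3: [0, 0, 0, 36/5, 2/5, 32/5]
R5 ← R5 − (1/2)·R4: [0, 0, 0, 0, 0, 0]
The echelon form has 4 nonzero rows, and every pivot lies in the first 5 columns, so rank(B) = rank([B|b]) = 4.
The system is consistent.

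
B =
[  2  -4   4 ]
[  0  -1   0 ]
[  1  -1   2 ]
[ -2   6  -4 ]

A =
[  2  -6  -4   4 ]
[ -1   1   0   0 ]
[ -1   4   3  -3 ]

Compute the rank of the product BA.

First compute BA:
[[  4,   0,   4,  -4],
 [  1,  -1,   0,   0],
 [  1,   1,   2,  -2],
 [ -6,   2,  -4,   4]]
Now row reduce the product.
R2 ← R2 − (1/4)·R1: [0, -1, -1, 1]
R3 ← R3 − (1/4)·R1: [0, 1, 1, -1]
R4 ← R4 + (3/2)·R1: [0, 2, 2, -2]
R3 ← R3 + R2: [0, 0, 0, 0]
R4 ← R4 + (2)·R2: [0, 0, 0, 0]
2 nonzero rows, so rank(BA) = 2.

2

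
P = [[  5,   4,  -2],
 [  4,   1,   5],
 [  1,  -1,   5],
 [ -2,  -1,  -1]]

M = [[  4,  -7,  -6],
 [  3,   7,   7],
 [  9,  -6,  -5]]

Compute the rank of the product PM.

First compute PM:
[[ 14,   5,   8],
 [ 64, -51, -42],
 [ 46, -44, -38],
 [-20,  13,  10]]
Now row reduce the product.
R2 ← R2 − (32/7)·R1: [0, -517/7, -550/7]
R3 ← R3 − (23/7)·R1: [0, -423/7, -450/7]
R4 ← R4 + (10/7)·R1: [0, 141/7, 150/7]
R3 ← R3 − (9/11)·R2: [0, 0, 0]
R4 ← R4 + (3/11)·R2: [0, 0, 0]
2 nonzero rows, so rank(PM) = 2.

2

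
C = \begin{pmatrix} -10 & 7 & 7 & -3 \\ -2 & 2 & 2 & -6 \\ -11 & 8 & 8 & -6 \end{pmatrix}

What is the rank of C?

Row reduce to echelon form.
R2 ← R2 − (1/5)·R1: [0, 3/5, 3/5, -27/5]
R3 ← R3 − (11/10)·R1: [0, 3/10, 3/10, -27/10]
R3 ← R3 − (1/2)·R2: [0, 0, 0, 0]
Echelon form has 2 nonzero rows, so rank(C) = 2.

2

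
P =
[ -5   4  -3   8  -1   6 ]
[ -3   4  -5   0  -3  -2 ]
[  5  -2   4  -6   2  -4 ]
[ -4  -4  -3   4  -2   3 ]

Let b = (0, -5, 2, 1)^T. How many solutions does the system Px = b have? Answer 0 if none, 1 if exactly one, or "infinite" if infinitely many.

Row reduce the augmented matrix [P | b].
R2 ← R2 − (3/5)·R1: [0, 8/5, -16/5, -24/5, -12/5, -28/5, -5]
R3 ← R3 + R1: [0, 2, 1, 2, 1, 2, 2]
R4 ← R4 − (4/5)·R1: [0, -36/5, -3/5, -12/5, -6/5, -9/5, 1]
R3 ← R3 − (5/4)·R2: [0, 0, 5, 8, 4, 9, 33/4]
R4 ← R4 + (9/2)·R2: [0, 0, -15, -24, -12, -27, -43/2]
R4 ← R4 + (3)·R3: [0, 0, 0, 0, 0, 0, 13/4]
The echelon form has 4 nonzero rows; the last pivot sits in the augmented column, so rank(P) = 3 but rank([P|b]) = 4.
Since the ranks differ, the system is inconsistent.
It has no solutions.

0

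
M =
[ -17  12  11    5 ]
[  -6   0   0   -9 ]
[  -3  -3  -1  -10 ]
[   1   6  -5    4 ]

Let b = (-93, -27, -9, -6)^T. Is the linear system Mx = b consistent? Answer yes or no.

yes

Row reduce the augmented matrix [M | b].
R2 ← R2 − (6/17)·R1: [0, -72/17, -66/17, -183/17, 99/17]
R3 ← R3 − (3/17)·R1: [0, -87/17, -50/17, -185/17, 126/17]
R4 ← R4 + (1/17)·R1: [0, 114/17, -74/17, 73/17, -195/17]
R3 ← R3 − (29/24)·R2: [0, 0, 7/4, 17/8, 3/8]
R4 ← R4 + (19/12)·R2: [0, 0, -21/2, -51/4, -9/4]
R4 ← R4 + (6)·R3: [0, 0, 0, 0, 0]
The echelon form has 3 nonzero rows, and every pivot lies in the first 4 columns, so rank(M) = rank([M|b]) = 3.
The system is consistent.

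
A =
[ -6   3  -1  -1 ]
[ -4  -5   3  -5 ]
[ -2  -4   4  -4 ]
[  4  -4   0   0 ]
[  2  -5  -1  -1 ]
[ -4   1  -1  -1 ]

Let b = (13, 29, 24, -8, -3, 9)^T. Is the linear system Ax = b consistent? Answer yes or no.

Row reduce the augmented matrix [A | b].
R2 ← R2 − (2/3)·R1: [0, -7, 11/3, -13/3, 61/3]
R3 ← R3 − (1/3)·R1: [0, -5, 13/3, -11/3, 59/3]
R4 ← R4 + (2/3)·R1: [0, -2, -2/3, -2/3, 2/3]
R5 ← R5 + (1/3)·R1: [0, -4, -4/3, -4/3, 4/3]
R6 ← R6 − (2/3)·R1: [0, -1, -1/3, -1/3, 1/3]
R3 ← R3 − (5/7)·R2: [0, 0, 12/7, -4/7, 36/7]
R4 ← R4 − (2/7)·R2: [0, 0, -12/7, 4/7, -36/7]
R5 ← R5 − (4/7)·R2: [0, 0, -24/7, 8/7, -72/7]
R6 ← R6 − (1/7)·R2: [0, 0, -6/7, 2/7, -18/7]
R4 ← R4 + R3: [0, 0, 0, 0, 0]
R5 ← R5 + (2)·R3: [0, 0, 0, 0, 0]
R6 ← R6 + (1/2)·R3: [0, 0, 0, 0, 0]
The echelon form has 3 nonzero rows, and every pivot lies in the first 4 columns, so rank(A) = rank([A|b]) = 3.
The system is consistent.

yes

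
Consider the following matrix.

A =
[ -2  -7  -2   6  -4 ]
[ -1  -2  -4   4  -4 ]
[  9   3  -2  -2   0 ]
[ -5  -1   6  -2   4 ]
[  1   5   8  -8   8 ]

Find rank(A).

Row reduce to echelon form.
R2 ← R2 − (1/2)·R1: [0, 3/2, -3, 1, -2]
R3 ← R3 + (9/2)·R1: [0, -57/2, -11, 25, -18]
R4 ← R4 − (5/2)·R1: [0, 33/2, 11, -17, 14]
R5 ← R5 + (1/2)·R1: [0, 3/2, 7, -5, 6]
R3 ← R3 + (19)·R2: [0, 0, -68, 44, -56]
R4 ← R4 − (11)·R2: [0, 0, 44, -28, 36]
R5 ← R5 − R2: [0, 0, 10, -6, 8]
R4 ← R4 + (11/17)·R3: [0, 0, 0, 8/17, -4/17]
R5 ← R5 + (5/34)·R3: [0, 0, 0, 8/17, -4/17]
R5 ← R5 − R4: [0, 0, 0, 0, 0]
Echelon form has 4 nonzero rows, so rank(A) = 4.

4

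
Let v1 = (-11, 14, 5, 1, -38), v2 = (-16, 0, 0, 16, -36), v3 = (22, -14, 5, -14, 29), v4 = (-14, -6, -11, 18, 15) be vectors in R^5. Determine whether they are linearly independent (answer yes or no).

Form the matrix with these vectors as rows and row reduce.
R2 ← R2 − (16/11)·R1: [0, -224/11, -80/11, 160/11, 212/11]
R3 ← R3 + (2)·R1: [0, 14, 15, -12, -47]
R4 ← R4 − (14/11)·R1: [0, -262/11, -191/11, 184/11, 697/11]
R3 ← R3 + (11/16)·R2: [0, 0, 10, -2, -135/4]
R4 ← R4 − (131/112)·R2: [0, 0, -62/7, -2/7, 1143/28]
R4 ← R4 + (31/35)·R3: [0, 0, 0, -72/35, 153/14]
4 nonzero rows, so the 4 vectors span a space of dimension 4.
Since 4 = 4, the vectors are linearly independent.

yes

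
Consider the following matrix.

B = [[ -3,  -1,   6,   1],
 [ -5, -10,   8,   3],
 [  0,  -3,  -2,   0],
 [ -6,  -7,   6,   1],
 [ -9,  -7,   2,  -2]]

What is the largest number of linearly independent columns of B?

3

Row reduce to echelon form.
R2 ← R2 − (5/3)·R1: [0, -25/3, -2, 4/3]
R4 ← R4 − (2)·R1: [0, -5, -6, -1]
R5 ← R5 − (3)·R1: [0, -4, -16, -5]
R3 ← R3 − (9/25)·R2: [0, 0, -32/25, -12/25]
R4 ← R4 − (3/5)·R2: [0, 0, -24/5, -9/5]
R5 ← R5 − (12/25)·R2: [0, 0, -376/25, -141/25]
R4 ← R4 − (15/4)·R3: [0, 0, 0, 0]
R5 ← R5 − (47/4)·R3: [0, 0, 0, 0]
Echelon form has 3 nonzero rows, so rank(B) = 3.
The rank gives the maximum number of linearly independent columns: 3.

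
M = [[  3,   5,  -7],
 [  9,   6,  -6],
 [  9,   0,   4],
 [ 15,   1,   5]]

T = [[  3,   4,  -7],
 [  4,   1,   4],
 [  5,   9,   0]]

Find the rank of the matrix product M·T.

2

First compute MT:
[[ -6, -46,  -1],
 [ 21, -12, -39],
 [ 47,  72, -63],
 [ 74, 106, -101]]
Now row reduce the product.
R2 ← R2 + (7/2)·R1: [0, -173, -85/2]
R3 ← R3 + (47/6)·R1: [0, -865/3, -425/6]
R4 ← R4 + (37/3)·R1: [0, -1384/3, -340/3]
R3 ← R3 − (5/3)·R2: [0, 0, 0]
R4 ← R4 − (8/3)·R2: [0, 0, 0]
2 nonzero rows, so rank(MT) = 2.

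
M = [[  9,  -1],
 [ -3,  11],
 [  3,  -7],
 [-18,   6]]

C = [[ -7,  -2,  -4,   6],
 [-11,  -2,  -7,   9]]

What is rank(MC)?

First compute MC:
[[-52, -16, -29,  45],
 [-100, -16, -65,  81],
 [ 56,   8,  37, -45],
 [ 60,  24,  30, -54]]
Now row reduce the product.
R2 ← R2 − (25/13)·R1: [0, 192/13, -120/13, -72/13]
R3 ← R3 + (14/13)·R1: [0, -120/13, 75/13, 45/13]
R4 ← R4 + (15/13)·R1: [0, 72/13, -45/13, -27/13]
R3 ← R3 + (5/8)·R2: [0, 0, 0, 0]
R4 ← R4 − (3/8)·R2: [0, 0, 0, 0]
2 nonzero rows, so rank(MC) = 2.

2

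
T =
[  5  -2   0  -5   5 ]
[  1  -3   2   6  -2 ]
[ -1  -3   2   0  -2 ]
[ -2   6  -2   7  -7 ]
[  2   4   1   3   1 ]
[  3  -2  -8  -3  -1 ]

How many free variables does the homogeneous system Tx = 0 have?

0

Row reduce to echelon form.
R2 ← R2 − (1/5)·R1: [0, -13/5, 2, 7, -3]
R3 ← R3 + (1/5)·R1: [0, -17/5, 2, -1, -1]
R4 ← R4 + (2/5)·R1: [0, 26/5, -2, 5, -5]
R5 ← R5 − (2/5)·R1: [0, 24/5, 1, 5, -1]
R6 ← R6 − (3/5)·R1: [0, -4/5, -8, 0, -4]
R3 ← R3 − (17/13)·R2: [0, 0, -8/13, -132/13, 38/13]
R4 ← R4 + (2)·R2: [0, 0, 2, 19, -11]
R5 ← R5 + (24/13)·R2: [0, 0, 61/13, 233/13, -85/13]
R6 ← R6 − (4/13)·R2: [0, 0, -112/13, -28/13, -40/13]
R4 ← R4 + (13/4)·R3: [0, 0, 0, -14, -3/2]
R5 ← R5 + (61/8)·R3: [0, 0, 0, -119/2, 63/4]
R6 ← R6 − (14)·R3: [0, 0, 0, 140, -44]
R5 ← R5 − (17/4)·R4: [0, 0, 0, 0, 177/8]
R6 ← R6 + (10)·R4: [0, 0, 0, 0, -59]
R6 ← R6 + (8/3)·R5: [0, 0, 0, 0, 0]
5 nonzero rows, so rank(T) = 5.
T has 5 columns; by rank–nullity, nullity = 5 − 5 = 0.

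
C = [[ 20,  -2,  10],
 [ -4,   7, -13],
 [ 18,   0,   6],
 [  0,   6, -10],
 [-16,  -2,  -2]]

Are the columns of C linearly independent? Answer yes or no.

no

Row reduce C to echelon form.
R2 ← R2 + (1/5)·R1: [0, 33/5, -11]
R3 ← R3 − (9/10)·R1: [0, 9/5, -3]
R5 ← R5 + (4/5)·R1: [0, -18/5, 6]
R3 ← R3 − (3/11)·R2: [0, 0, 0]
R4 ← R4 − (10/11)·R2: [0, 0, 0]
R5 ← R5 + (6/11)·R2: [0, 0, 0]
2 pivots among 3 columns.
Only 2 < 3 pivot columns, so the columns are linearly dependent.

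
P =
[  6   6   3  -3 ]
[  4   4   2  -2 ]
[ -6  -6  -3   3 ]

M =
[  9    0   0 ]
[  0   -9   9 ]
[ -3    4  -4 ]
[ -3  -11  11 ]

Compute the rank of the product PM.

First compute PM:
[[ 54,  -9,   9],
 [ 36,  -6,   6],
 [-54,   9,  -9]]
Now row reduce the product.
R2 ← R2 − (2/3)·R1: [0, 0, 0]
R3 ← R3 + R1: [0, 0, 0]
1 nonzero row, so rank(PM) = 1.

1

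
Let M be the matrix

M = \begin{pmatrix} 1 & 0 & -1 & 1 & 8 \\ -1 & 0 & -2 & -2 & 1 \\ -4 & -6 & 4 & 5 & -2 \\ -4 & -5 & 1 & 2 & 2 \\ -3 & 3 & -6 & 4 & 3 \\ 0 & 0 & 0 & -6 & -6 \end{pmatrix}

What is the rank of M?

Row reduce to echelon form.
R2 ← R2 + R1: [0, 0, -3, -1, 9]
R3 ← R3 + (4)·R1: [0, -6, 0, 9, 30]
R4 ← R4 + (4)·R1: [0, -5, -3, 6, 34]
R5 ← R5 + (3)·R1: [0, 3, -9, 7, 27]
Swap R2 ↔ R3
R4 ← R4 − (5/6)·R2: [0, 0, -3, -3/2, 9]
R5 ← R5 + (1/2)·R2: [0, 0, -9, 23/2, 42]
R4 ← R4 − R3: [0, 0, 0, -1/2, 0]
R5 ← R5 − (3)·R3: [0, 0, 0, 29/2, 15]
R5 ← R5 + (29)·R4: [0, 0, 0, 0, 15]
R6 ← R6 − (12)·R4: [0, 0, 0, 0, -6]
R6 ← R6 + (2/5)·R5: [0, 0, 0, 0, 0]
Echelon form has 5 nonzero rows, so rank(M) = 5.

5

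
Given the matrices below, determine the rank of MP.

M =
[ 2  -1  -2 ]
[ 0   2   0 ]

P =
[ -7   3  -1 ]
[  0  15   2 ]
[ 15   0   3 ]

First compute MP:
[[-44,  -9, -10],
 [  0,  30,   4]]
Now row reduce the product.
2 nonzero rows, so rank(MP) = 2.

2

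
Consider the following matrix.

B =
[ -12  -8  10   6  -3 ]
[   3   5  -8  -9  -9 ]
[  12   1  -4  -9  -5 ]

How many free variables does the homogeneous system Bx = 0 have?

Row reduce to echelon form.
R2 ← R2 + (1/4)·R1: [0, 3, -11/2, -15/2, -39/4]
R3 ← R3 + R1: [0, -7, 6, -3, -8]
R3 ← R3 + (7/3)·R2: [0, 0, -41/6, -41/2, -123/4]
3 nonzero rows, so rank(B) = 3.
B has 5 columns; by rank–nullity, nullity = 5 − 3 = 2.

2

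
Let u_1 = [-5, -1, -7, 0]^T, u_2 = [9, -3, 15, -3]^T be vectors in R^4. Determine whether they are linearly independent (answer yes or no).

yes

Form the matrix with these vectors as rows and row reduce.
R2 ← R2 + (9/5)·R1: [0, -24/5, 12/5, -3]
2 nonzero rows, so the 2 vectors span a space of dimension 2.
Since 2 = 2, the vectors are linearly independent.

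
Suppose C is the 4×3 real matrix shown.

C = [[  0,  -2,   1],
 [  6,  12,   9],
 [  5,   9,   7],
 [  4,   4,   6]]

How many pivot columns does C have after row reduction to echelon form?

Row reduce to echelon form.
Swap R1 ↔ R2
R3 ← R3 − (5/6)·R1: [0, -1, -1/2]
R4 ← R4 − (2/3)·R1: [0, -4, 0]
R3 ← R3 − (1/2)·R2: [0, 0, -1]
R4 ← R4 − (2)·R2: [0, 0, -2]
R4 ← R4 − (2)·R3: [0, 0, 0]
Echelon form has 3 nonzero rows, so rank(C) = 3.
Each nonzero row contributes one pivot column: 3 pivot columns.

3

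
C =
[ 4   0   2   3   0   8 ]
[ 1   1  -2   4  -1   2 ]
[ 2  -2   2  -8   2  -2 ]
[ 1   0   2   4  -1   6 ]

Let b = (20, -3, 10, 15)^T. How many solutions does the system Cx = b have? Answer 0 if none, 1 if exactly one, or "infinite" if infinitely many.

infinite

Row reduce the augmented matrix [C | b].
R2 ← R2 − (1/4)·R1: [0, 1, -5/2, 13/4, -1, 0, -8]
R3 ← R3 − (1/2)·R1: [0, -2, 1, -19/2, 2, -6, 0]
R4 ← R4 − (1/4)·R1: [0, 0, 3/2, 13/4, -1, 4, 10]
R3 ← R3 + (2)·R2: [0, 0, -4, -3, 0, -6, -16]
R4 ← R4 + (3/8)·R3: [0, 0, 0, 17/8, -1, 7/4, 4]
The echelon form has 4 nonzero rows, and every pivot lies in the first 6 columns, so rank(C) = rank([C|b]) = 4.
The system is consistent.
rank = 4 < 6 unknowns, so there are infinitely many solutions.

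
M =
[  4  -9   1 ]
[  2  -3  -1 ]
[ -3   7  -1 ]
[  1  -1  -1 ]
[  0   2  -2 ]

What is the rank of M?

2

Row reduce to echelon form.
R2 ← R2 − (1/2)·R1: [0, 3/2, -3/2]
R3 ← R3 + (3/4)·R1: [0, 1/4, -1/4]
R4 ← R4 − (1/4)·R1: [0, 5/4, -5/4]
R3 ← R3 − (1/6)·R2: [0, 0, 0]
R4 ← R4 − (5/6)·R2: [0, 0, 0]
R5 ← R5 − (4/3)·R2: [0, 0, 0]
Echelon form has 2 nonzero rows, so rank(M) = 2.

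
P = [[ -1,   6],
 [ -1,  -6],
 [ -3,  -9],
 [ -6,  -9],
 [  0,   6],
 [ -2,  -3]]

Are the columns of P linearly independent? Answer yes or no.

yes

Row reduce P to echelon form.
R2 ← R2 − R1: [0, -12]
R3 ← R3 − (3)·R1: [0, -27]
R4 ← R4 − (6)·R1: [0, -45]
R6 ← R6 − (2)·R1: [0, -15]
R3 ← R3 − (9/4)·R2: [0, 0]
R4 ← R4 − (15/4)·R2: [0, 0]
R5 ← R5 + (1/2)·R2: [0, 0]
R6 ← R6 − (5/4)·R2: [0, 0]
2 pivots among 2 columns.
Every column is a pivot column, so the columns are linearly independent.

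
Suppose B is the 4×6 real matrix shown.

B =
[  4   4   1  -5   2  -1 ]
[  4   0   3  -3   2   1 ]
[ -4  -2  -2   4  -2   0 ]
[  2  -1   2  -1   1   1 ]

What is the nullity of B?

Row reduce to echelon form.
R2 ← R2 − R1: [0, -4, 2, 2, 0, 2]
R3 ← R3 + R1: [0, 2, -1, -1, 0, -1]
R4 ← R4 − (1/2)·R1: [0, -3, 3/2, 3/2, 0, 3/2]
R3 ← R3 + (1/2)·R2: [0, 0, 0, 0, 0, 0]
R4 ← R4 − (3/4)·R2: [0, 0, 0, 0, 0, 0]
2 nonzero rows, so rank(B) = 2.
B has 6 columns; by rank–nullity, nullity = 6 − 2 = 4.

4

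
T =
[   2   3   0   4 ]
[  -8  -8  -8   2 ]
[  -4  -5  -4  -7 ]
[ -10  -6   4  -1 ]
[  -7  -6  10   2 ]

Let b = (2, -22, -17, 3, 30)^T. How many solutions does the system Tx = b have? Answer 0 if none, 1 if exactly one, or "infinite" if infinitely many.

Row reduce the augmented matrix [T | b].
R2 ← R2 + (4)·R1: [0, 4, -8, 18, -14]
R3 ← R3 + (2)·R1: [0, 1, -4, 1, -13]
R4 ← R4 + (5)·R1: [0, 9, 4, 19, 13]
R5 ← R5 + (7/2)·R1: [0, 9/2, 10, 16, 37]
R3 ← R3 − (1/4)·R2: [0, 0, -2, -7/2, -19/2]
R4 ← R4 − (9/4)·R2: [0, 0, 22, -43/2, 89/2]
R5 ← R5 − (9/8)·R2: [0, 0, 19, -17/4, 211/4]
R4 ← R4 + (11)·R3: [0, 0, 0, -60, -60]
R5 ← R5 + (19/2)·R3: [0, 0, 0, -75/2, -75/2]
R5 ← R5 − (5/8)·R4: [0, 0, 0, 0, 0]
The echelon form has 4 nonzero rows, and every pivot lies in the first 4 columns, so rank(T) = rank([T|b]) = 4.
The system is consistent.
rank = 4 = number of unknowns, so the solution is unique.

1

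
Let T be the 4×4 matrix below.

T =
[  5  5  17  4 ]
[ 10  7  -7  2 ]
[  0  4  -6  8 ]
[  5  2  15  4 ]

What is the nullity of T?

Row reduce to echelon form.
R2 ← R2 − (2)·R1: [0, -3, -41, -6]
R4 ← R4 − R1: [0, -3, -2, 0]
R3 ← R3 + (4/3)·R2: [0, 0, -182/3, 0]
R4 ← R4 − R2: [0, 0, 39, 6]
R4 ← R4 + (9/14)·R3: [0, 0, 0, 6]
4 nonzero rows, so rank(T) = 4.
T has 4 columns; by rank–nullity, nullity = 4 − 4 = 0.

0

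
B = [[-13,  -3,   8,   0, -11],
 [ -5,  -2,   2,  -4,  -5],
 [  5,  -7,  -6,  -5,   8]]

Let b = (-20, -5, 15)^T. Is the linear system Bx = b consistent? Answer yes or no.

Row reduce the augmented matrix [B | b].
R2 ← R2 − (5/13)·R1: [0, -11/13, -14/13, -4, -10/13, 35/13]
R3 ← R3 + (5/13)·R1: [0, -106/13, -38/13, -5, 49/13, 95/13]
R3 ← R3 − (106/11)·R2: [0, 0, 82/11, 369/11, 123/11, -205/11]
The echelon form has 3 nonzero rows, and every pivot lies in the first 5 columns, so rank(B) = rank([B|b]) = 3.
The system is consistent.

yes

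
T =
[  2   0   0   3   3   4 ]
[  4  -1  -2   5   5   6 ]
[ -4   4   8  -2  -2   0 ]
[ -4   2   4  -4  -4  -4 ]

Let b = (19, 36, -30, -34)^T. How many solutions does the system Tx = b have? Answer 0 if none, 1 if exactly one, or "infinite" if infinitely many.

infinite

Row reduce the augmented matrix [T | b].
R2 ← R2 − (2)·R1: [0, -1, -2, -1, -1, -2, -2]
R3 ← R3 + (2)·R1: [0, 4, 8, 4, 4, 8, 8]
R4 ← R4 + (2)·R1: [0, 2, 4, 2, 2, 4, 4]
R3 ← R3 + (4)·R2: [0, 0, 0, 0, 0, 0, 0]
R4 ← R4 + (2)·R2: [0, 0, 0, 0, 0, 0, 0]
The echelon form has 2 nonzero rows, and every pivot lies in the first 6 columns, so rank(T) = rank([T|b]) = 2.
The system is consistent.
rank = 2 < 6 unknowns, so there are infinitely many solutions.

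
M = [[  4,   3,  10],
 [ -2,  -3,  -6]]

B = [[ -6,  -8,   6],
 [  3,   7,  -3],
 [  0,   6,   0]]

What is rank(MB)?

First compute MB:
[[-15,  49,  15],
 [  3, -41,  -3]]
Now row reduce the product.
R2 ← R2 + (1/5)·R1: [0, -156/5, 0]
2 nonzero rows, so rank(MB) = 2.

2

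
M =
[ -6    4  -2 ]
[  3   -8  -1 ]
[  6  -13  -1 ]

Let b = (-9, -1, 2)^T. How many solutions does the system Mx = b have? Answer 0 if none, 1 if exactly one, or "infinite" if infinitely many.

Row reduce the augmented matrix [M | b].
R2 ← R2 + (1/2)·R1: [0, -6, -2, -11/2]
R3 ← R3 + R1: [0, -9, -3, -7]
R3 ← R3 − (3/2)·R2: [0, 0, 0, 5/4]
The echelon form has 3 nonzero rows; the last pivot sits in the augmented column, so rank(M) = 2 but rank([M|b]) = 3.
Since the ranks differ, the system is inconsistent.
It has no solutions.

0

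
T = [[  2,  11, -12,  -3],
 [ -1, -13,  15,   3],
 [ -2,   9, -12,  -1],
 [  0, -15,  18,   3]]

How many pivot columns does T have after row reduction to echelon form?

Row reduce to echelon form.
R2 ← R2 + (1/2)·R1: [0, -15/2, 9, 3/2]
R3 ← R3 + R1: [0, 20, -24, -4]
R3 ← R3 + (8/3)·R2: [0, 0, 0, 0]
R4 ← R4 − (2)·R2: [0, 0, 0, 0]
Echelon form has 2 nonzero rows, so rank(T) = 2.
Each nonzero row contributes one pivot column: 2 pivot columns.

2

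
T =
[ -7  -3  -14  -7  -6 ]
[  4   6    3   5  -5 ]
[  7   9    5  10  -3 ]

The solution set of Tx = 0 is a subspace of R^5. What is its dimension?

2

Row reduce to echelon form.
R2 ← R2 + (4/7)·R1: [0, 30/7, -5, 1, -59/7]
R3 ← R3 + R1: [0, 6, -9, 3, -9]
R3 ← R3 − (7/5)·R2: [0, 0, -2, 8/5, 14/5]
3 nonzero rows, so rank(T) = 3.
T has 5 columns; by rank–nullity, nullity = 5 − 3 = 2.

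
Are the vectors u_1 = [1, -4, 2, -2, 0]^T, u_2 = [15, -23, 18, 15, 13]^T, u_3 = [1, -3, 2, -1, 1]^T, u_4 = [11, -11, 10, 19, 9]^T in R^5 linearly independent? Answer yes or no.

no

Form the matrix with these vectors as rows and row reduce.
R2 ← R2 − (15)·R1: [0, 37, -12, 45, 13]
R3 ← R3 − R1: [0, 1, 0, 1, 1]
R4 ← R4 − (11)·R1: [0, 33, -12, 41, 9]
R3 ← R3 − (1/37)·R2: [0, 0, 12/37, -8/37, 24/37]
R4 ← R4 − (33/37)·R2: [0, 0, -48/37, 32/37, -96/37]
R4 ← R4 + (4)·R3: [0, 0, 0, 0, 0]
3 nonzero rows, so the 4 vectors span a space of dimension 3.
Since 3 < 4, the vectors are linearly dependent.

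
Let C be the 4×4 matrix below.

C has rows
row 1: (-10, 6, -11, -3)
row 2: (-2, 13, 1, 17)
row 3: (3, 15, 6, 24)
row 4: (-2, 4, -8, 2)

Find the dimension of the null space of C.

0

Row reduce to echelon form.
R2 ← R2 − (1/5)·R1: [0, 59/5, 16/5, 88/5]
R3 ← R3 + (3/10)·R1: [0, 84/5, 27/10, 231/10]
R4 ← R4 − (1/5)·R1: [0, 14/5, -29/5, 13/5]
R3 ← R3 − (84/59)·R2: [0, 0, -219/118, -231/118]
R4 ← R4 − (14/59)·R2: [0, 0, -387/59, -93/59]
R4 ← R4 − (258/73)·R3: [0, 0, 0, 390/73]
4 nonzero rows, so rank(C) = 4.
C has 4 columns; by rank–nullity, nullity = 4 − 4 = 0.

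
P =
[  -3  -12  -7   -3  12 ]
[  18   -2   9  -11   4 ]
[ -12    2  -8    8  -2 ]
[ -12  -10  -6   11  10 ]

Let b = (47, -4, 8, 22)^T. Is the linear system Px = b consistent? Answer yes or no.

Row reduce the augmented matrix [P | b].
R2 ← R2 + (6)·R1: [0, -74, -33, -29, 76, 278]
R3 ← R3 − (4)·R1: [0, 50, 20, 20, -50, -180]
R4 ← R4 − (4)·R1: [0, 38, 22, 23, -38, -166]
R3 ← R3 + (25/37)·R2: [0, 0, -85/37, 15/37, 50/37, 290/37]
R4 ← R4 + (19/37)·R2: [0, 0, 187/37, 300/37, 38/37, -860/37]
R4 ← R4 + (11/5)·R3: [0, 0, 0, 9, 4, -6]
The echelon form has 4 nonzero rows, and every pivot lies in the first 5 columns, so rank(P) = rank([P|b]) = 4.
The system is consistent.

yes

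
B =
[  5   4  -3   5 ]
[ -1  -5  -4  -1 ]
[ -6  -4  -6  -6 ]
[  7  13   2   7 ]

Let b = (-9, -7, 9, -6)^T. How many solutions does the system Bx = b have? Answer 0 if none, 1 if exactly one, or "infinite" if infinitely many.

0

Row reduce the augmented matrix [B | b].
R2 ← R2 + (1/5)·R1: [0, -21/5, -23/5, 0, -44/5]
R3 ← R3 + (6/5)·R1: [0, 4/5, -48/5, 0, -9/5]
R4 ← R4 − (7/5)·R1: [0, 37/5, 31/5, 0, 33/5]
R3 ← R3 + (4/21)·R2: [0, 0, -220/21, 0, -73/21]
R4 ← R4 + (37/21)·R2: [0, 0, -40/21, 0, -187/21]
R4 ← R4 − (2/11)·R3: [0, 0, 0, 0, -91/11]
The echelon form has 4 nonzero rows; the last pivot sits in the augmented column, so rank(B) = 3 but rank([B|b]) = 4.
Since the ranks differ, the system is inconsistent.
It has no solutions.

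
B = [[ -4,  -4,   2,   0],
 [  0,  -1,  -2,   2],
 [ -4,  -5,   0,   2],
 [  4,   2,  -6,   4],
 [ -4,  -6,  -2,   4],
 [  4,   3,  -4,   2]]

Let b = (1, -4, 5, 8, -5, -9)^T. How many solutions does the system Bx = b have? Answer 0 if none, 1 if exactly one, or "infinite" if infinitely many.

Row reduce the augmented matrix [B | b].
R3 ← R3 − R1: [0, -1, -2, 2, 4]
R4 ← R4 + R1: [0, -2, -4, 4, 9]
R5 ← R5 − R1: [0, -2, -4, 4, -6]
R6 ← R6 + R1: [0, -1, -2, 2, -8]
R3 ← R3 − R2: [0, 0, 0, 0, 8]
R4 ← R4 − (2)·R2: [0, 0, 0, 0, 17]
R5 ← R5 − (2)·R2: [0, 0, 0, 0, 2]
R6 ← R6 − R2: [0, 0, 0, 0, -4]
R4 ← R4 − (17/8)·R3: [0, 0, 0, 0, 0]
R5 ← R5 − (1/4)·R3: [0, 0, 0, 0, 0]
R6 ← R6 + (1/2)·R3: [0, 0, 0, 0, 0]
The echelon form has 3 nonzero rows; the last pivot sits in the augmented column, so rank(B) = 2 but rank([B|b]) = 3.
Since the ranks differ, the system is inconsistent.
It has no solutions.

0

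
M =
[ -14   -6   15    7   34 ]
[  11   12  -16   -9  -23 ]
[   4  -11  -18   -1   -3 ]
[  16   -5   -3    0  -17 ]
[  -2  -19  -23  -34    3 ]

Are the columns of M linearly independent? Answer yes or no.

yes

Row reduce M to echelon form.
R2 ← R2 + (11/14)·R1: [0, 51/7, -59/14, -7/2, 26/7]
R3 ← R3 + (2/7)·R1: [0, -89/7, -96/7, 1, 47/7]
R4 ← R4 + (8/7)·R1: [0, -83/7, 99/7, 8, 153/7]
R5 ← R5 − (1/7)·R1: [0, -127/7, -176/7, -35, -13/7]
R3 ← R3 + (89/51)·R2: [0, 0, -2149/102, -521/102, 673/51]
R4 ← R4 + (83/51)·R2: [0, 0, 743/102, 235/102, 1423/51]
R5 ← R5 + (127/51)·R2: [0, 0, -3635/102, -4459/102, 377/51]
R4 ← R4 + (743/2149)·R3: [0, 0, 0, 1156/2149, 69766/2149]
R5 ← R5 − (3635/2149)·R3: [0, 0, 0, -75378/2149, -32082/2149]
R5 ← R5 + (2217/34)·R4: [0, 0, 0, 0, 35733/17]
5 pivots among 5 columns.
Every column is a pivot column, so the columns are linearly independent.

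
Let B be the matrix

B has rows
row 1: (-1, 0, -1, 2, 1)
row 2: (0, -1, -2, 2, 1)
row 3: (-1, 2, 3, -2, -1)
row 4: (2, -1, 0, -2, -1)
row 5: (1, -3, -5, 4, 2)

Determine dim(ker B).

Row reduce to echelon form.
R3 ← R3 − R1: [0, 2, 4, -4, -2]
R4 ← R4 + (2)·R1: [0, -1, -2, 2, 1]
R5 ← R5 + R1: [0, -3, -6, 6, 3]
R3 ← R3 + (2)·R2: [0, 0, 0, 0, 0]
R4 ← R4 − R2: [0, 0, 0, 0, 0]
R5 ← R5 − (3)·R2: [0, 0, 0, 0, 0]
2 nonzero rows, so rank(B) = 2.
B has 5 columns; by rank–nullity, nullity = 5 − 2 = 3.

3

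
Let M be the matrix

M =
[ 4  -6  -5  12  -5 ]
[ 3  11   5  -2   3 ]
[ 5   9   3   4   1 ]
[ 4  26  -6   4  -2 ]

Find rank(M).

Row reduce to echelon form.
R2 ← R2 − (3/4)·R1: [0, 31/2, 35/4, -11, 27/4]
R3 ← R3 − (5/4)·R1: [0, 33/2, 37/4, -11, 29/4]
R4 ← R4 − R1: [0, 32, -1, -8, 3]
R3 ← R3 − (33/31)·R2: [0, 0, -2/31, 22/31, 2/31]
R4 ← R4 − (64/31)·R2: [0, 0, -591/31, 456/31, -339/31]
R4 ← R4 − (591/2)·R3: [0, 0, 0, -195, -30]
Echelon form has 4 nonzero rows, so rank(M) = 4.

4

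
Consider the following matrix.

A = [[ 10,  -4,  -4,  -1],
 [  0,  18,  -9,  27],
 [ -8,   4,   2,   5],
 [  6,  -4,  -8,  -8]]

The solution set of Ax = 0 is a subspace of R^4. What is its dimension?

Row reduce to echelon form.
R3 ← R3 + (4/5)·R1: [0, 4/5, -6/5, 21/5]
R4 ← R4 − (3/5)·R1: [0, -8/5, -28/5, -37/5]
R3 ← R3 − (2/45)·R2: [0, 0, -4/5, 3]
R4 ← R4 + (4/45)·R2: [0, 0, -32/5, -5]
R4 ← R4 − (8)·R3: [0, 0, 0, -29]
4 nonzero rows, so rank(A) = 4.
A has 4 columns; by rank–nullity, nullity = 4 − 4 = 0.

0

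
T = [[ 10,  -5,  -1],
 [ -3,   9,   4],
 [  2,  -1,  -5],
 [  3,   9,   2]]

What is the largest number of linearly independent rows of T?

3

Row reduce to echelon form.
R2 ← R2 + (3/10)·R1: [0, 15/2, 37/10]
R3 ← R3 − (1/5)·R1: [0, 0, -24/5]
R4 ← R4 − (3/10)·R1: [0, 21/2, 23/10]
R4 ← R4 − (7/5)·R2: [0, 0, -72/25]
R4 ← R4 − (3/5)·R3: [0, 0, 0]
Echelon form has 3 nonzero rows, so rank(T) = 3.
The rank gives the maximum number of linearly independent rows: 3.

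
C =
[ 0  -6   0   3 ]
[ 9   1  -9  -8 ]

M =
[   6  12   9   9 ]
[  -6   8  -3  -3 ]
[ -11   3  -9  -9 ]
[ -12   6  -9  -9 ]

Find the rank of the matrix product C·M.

2

First compute CM:
[[  0, -30,  -9,  -9],
 [243,  41, 231, 231]]
Now row reduce the product.
Swap R1 ↔ R2
2 nonzero rows, so rank(CM) = 2.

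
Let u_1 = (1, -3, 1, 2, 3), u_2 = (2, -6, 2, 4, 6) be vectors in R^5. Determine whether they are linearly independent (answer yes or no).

no

Form the matrix with these vectors as rows and row reduce.
R2 ← R2 − (2)·R1: [0, 0, 0, 0, 0]
1 nonzero row, so the 2 vectors span a space of dimension 1.
Since 1 < 2, the vectors are linearly dependent.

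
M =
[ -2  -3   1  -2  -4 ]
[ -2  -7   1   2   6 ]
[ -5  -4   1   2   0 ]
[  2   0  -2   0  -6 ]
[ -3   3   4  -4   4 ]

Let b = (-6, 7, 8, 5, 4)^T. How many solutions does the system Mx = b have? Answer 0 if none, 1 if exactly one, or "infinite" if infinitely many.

Row reduce the augmented matrix [M | b].
R2 ← R2 − R1: [0, -4, 0, 4, 10, 13]
R3 ← R3 − (5/2)·R1: [0, 7/2, -3/2, 7, 10, 23]
R4 ← R4 + R1: [0, -3, -1, -2, -10, -1]
R5 ← R5 − (3/2)·R1: [0, 15/2, 5/2, -1, 10, 13]
R3 ← R3 + (7/8)·R2: [0, 0, -3/2, 21/2, 75/4, 275/8]
R4 ← R4 − (3/4)·R2: [0, 0, -1, -5, -35/2, -43/4]
R5 ← R5 + (15/8)·R2: [0, 0, 5/2, 13/2, 115/4, 299/8]
R4 ← R4 − (2/3)·R3: [0, 0, 0, -12, -30, -101/3]
R5 ← R5 + (5/3)·R3: [0, 0, 0, 24, 60, 284/3]
R5 ← R5 + (2)·R4: [0, 0, 0, 0, 0, 82/3]
The echelon form has 5 nonzero rows; the last pivot sits in the augmented column, so rank(M) = 4 but rank([M|b]) = 5.
Since the ranks differ, the system is inconsistent.
It has no solutions.

0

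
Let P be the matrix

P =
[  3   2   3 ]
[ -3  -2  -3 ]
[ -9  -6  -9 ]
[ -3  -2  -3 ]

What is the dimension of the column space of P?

Row reduce to echelon form.
R2 ← R2 + R1: [0, 0, 0]
R3 ← R3 + (3)·R1: [0, 0, 0]
R4 ← R4 + R1: [0, 0, 0]
Echelon form has 1 nonzero row, so rank(P) = 1.
The column space has dimension equal to the rank: 1.

1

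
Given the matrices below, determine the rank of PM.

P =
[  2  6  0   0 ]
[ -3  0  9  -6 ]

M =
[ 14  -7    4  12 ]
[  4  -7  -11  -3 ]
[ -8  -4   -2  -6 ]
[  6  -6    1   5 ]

First compute PM:
[[ 52, -56, -58,   6],
 [-150,  21, -36, -120]]
Now row reduce the product.
R2 ← R2 + (75/26)·R1: [0, -1827/13, -2643/13, -1335/13]
2 nonzero rows, so rank(PM) = 2.

2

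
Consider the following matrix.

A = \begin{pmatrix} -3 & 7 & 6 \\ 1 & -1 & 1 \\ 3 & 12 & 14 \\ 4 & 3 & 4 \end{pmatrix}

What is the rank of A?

Row reduce to echelon form.
R2 ← R2 + (1/3)·R1: [0, 4/3, 3]
R3 ← R3 + R1: [0, 19, 20]
R4 ← R4 + (4/3)·R1: [0, 37/3, 12]
R3 ← R3 − (57/4)·R2: [0, 0, -91/4]
R4 ← R4 − (37/4)·R2: [0, 0, -63/4]
R4 ← R4 − (9/13)·R3: [0, 0, 0]
Echelon form has 3 nonzero rows, so rank(A) = 3.

3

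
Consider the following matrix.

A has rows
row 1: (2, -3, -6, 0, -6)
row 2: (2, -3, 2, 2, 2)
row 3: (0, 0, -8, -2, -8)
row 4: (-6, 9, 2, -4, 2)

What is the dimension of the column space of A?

Row reduce to echelon form.
R2 ← R2 − R1: [0, 0, 8, 2, 8]
R4 ← R4 + (3)·R1: [0, 0, -16, -4, -16]
R3 ← R3 + R2: [0, 0, 0, 0, 0]
R4 ← R4 + (2)·R2: [0, 0, 0, 0, 0]
Echelon form has 2 nonzero rows, so rank(A) = 2.
The column space has dimension equal to the rank: 2.

2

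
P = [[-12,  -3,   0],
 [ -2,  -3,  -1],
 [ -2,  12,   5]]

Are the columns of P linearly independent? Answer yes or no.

no

Row reduce P to echelon form.
R2 ← R2 − (1/6)·R1: [0, -5/2, -1]
R3 ← R3 − (1/6)·R1: [0, 25/2, 5]
R3 ← R3 + (5)·R2: [0, 0, 0]
2 pivots among 3 columns.
Only 2 < 3 pivot columns, so the columns are linearly dependent.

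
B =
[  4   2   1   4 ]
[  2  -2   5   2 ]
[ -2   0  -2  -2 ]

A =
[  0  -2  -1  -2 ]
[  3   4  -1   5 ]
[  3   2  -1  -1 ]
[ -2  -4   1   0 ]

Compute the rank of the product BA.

2

First compute BA:
[[  1, -14,  -3,   1],
 [  5, -10,  -3, -19],
 [ -2,   8,   2,   6]]
Now row reduce the product.
R2 ← R2 − (5)·R1: [0, 60, 12, -24]
R3 ← R3 + (2)·R1: [0, -20, -4, 8]
R3 ← R3 + (1/3)·R2: [0, 0, 0, 0]
2 nonzero rows, so rank(BA) = 2.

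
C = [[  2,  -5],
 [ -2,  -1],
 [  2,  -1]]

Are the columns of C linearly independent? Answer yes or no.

yes

Row reduce C to echelon form.
R2 ← R2 + R1: [0, -6]
R3 ← R3 − R1: [0, 4]
R3 ← R3 + (2/3)·R2: [0, 0]
2 pivots among 2 columns.
Every column is a pivot column, so the columns are linearly independent.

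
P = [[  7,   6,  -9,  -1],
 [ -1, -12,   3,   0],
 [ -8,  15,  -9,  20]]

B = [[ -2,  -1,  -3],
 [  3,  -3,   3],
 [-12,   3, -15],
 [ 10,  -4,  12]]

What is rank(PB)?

2

First compute PB:
[[102, -48, 120],
 [-70,  46, -78],
 [369, -144, 444]]
Now row reduce the product.
R2 ← R2 + (35/51)·R1: [0, 222/17, 74/17]
R3 ← R3 − (123/34)·R1: [0, 504/17, 168/17]
R3 ← R3 − (84/37)·R2: [0, 0, 0]
2 nonzero rows, so rank(PB) = 2.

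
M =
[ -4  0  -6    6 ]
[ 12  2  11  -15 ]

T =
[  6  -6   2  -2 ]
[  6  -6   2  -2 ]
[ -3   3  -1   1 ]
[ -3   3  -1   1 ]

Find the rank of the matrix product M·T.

First compute MT:
[[-24,  24,  -8,   8],
 [ 96, -96,  32, -32]]
Now row reduce the product.
R2 ← R2 + (4)·R1: [0, 0, 0, 0]
1 nonzero row, so rank(MT) = 1.

1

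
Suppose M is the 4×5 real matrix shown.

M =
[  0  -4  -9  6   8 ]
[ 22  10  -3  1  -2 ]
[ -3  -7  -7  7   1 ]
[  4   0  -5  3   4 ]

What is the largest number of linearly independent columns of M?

3

Row reduce to echelon form.
Swap R1 ↔ R2
R3 ← R3 + (3/22)·R1: [0, -62/11, -163/22, 157/22, 8/11]
R4 ← R4 − (2/11)·R1: [0, -20/11, -49/11, 31/11, 48/11]
R3 ← R3 − (31/22)·R2: [0, 0, 58/11, -29/22, -116/11]
R4 ← R4 − (5/11)·R2: [0, 0, -4/11, 1/11, 8/11]
R4 ← R4 + (2/29)·R3: [0, 0, 0, 0, 0]
Echelon form has 3 nonzero rows, so rank(M) = 3.
The rank gives the maximum number of linearly independent columns: 3.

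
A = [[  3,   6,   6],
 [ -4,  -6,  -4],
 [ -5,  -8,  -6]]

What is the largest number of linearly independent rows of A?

2

Row reduce to echelon form.
R2 ← R2 + (4/3)·R1: [0, 2, 4]
R3 ← R3 + (5/3)·R1: [0, 2, 4]
R3 ← R3 − R2: [0, 0, 0]
Echelon form has 2 nonzero rows, so rank(A) = 2.
The rank gives the maximum number of linearly independent rows: 2.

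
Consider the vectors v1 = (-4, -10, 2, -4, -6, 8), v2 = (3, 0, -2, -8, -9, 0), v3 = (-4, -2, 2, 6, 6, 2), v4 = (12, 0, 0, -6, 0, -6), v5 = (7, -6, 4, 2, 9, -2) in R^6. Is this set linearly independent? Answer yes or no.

Form the matrix with these vectors as rows and row reduce.
R2 ← R2 + (3/4)·R1: [0, -15/2, -1/2, -11, -27/2, 6]
R3 ← R3 − R1: [0, 8, 0, 10, 12, -6]
R4 ← R4 + (3)·R1: [0, -30, 6, -18, -18, 18]
R5 ← R5 + (7/4)·R1: [0, -47/2, 15/2, -5, -3/2, 12]
R3 ← R3 + (16/15)·R2: [0, 0, -8/15, -26/15, -12/5, 2/5]
R4 ← R4 − (4)·R2: [0, 0, 8, 26, 36, -6]
R5 ← R5 − (47/15)·R2: [0, 0, 136/15, 442/15, 204/5, -34/5]
R4 ← R4 + (15)·R3: [0, 0, 0, 0, 0, 0]
R5 ← R5 + (17)·R3: [0, 0, 0, 0, 0, 0]
3 nonzero rows, so the 5 vectors span a space of dimension 3.
Since 3 < 5, the vectors are linearly dependent.

no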